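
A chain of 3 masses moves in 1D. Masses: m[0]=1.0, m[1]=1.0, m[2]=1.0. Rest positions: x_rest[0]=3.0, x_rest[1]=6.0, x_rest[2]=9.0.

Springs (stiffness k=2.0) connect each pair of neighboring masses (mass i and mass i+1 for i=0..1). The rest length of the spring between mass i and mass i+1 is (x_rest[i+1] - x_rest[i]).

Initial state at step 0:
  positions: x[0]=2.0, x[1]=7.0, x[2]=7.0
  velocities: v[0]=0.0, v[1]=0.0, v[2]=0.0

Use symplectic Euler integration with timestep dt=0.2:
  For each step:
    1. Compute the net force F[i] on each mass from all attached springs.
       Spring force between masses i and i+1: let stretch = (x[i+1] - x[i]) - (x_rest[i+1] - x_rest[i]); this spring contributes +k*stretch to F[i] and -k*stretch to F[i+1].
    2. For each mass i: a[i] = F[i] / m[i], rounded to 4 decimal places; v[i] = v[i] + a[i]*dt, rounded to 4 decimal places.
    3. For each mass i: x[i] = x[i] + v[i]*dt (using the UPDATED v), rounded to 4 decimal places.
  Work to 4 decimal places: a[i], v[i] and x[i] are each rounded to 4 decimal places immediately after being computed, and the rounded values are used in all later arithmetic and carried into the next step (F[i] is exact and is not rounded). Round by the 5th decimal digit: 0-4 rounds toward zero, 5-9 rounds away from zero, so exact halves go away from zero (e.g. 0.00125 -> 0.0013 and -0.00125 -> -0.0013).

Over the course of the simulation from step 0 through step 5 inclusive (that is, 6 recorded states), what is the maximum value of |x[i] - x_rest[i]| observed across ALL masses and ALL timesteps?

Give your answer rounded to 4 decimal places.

Step 0: x=[2.0000 7.0000 7.0000] v=[0.0000 0.0000 0.0000]
Step 1: x=[2.1600 6.6000 7.2400] v=[0.8000 -2.0000 1.2000]
Step 2: x=[2.4352 5.8960 7.6688] v=[1.3760 -3.5200 2.1440]
Step 3: x=[2.7473 5.0570 8.1958] v=[1.5603 -4.1952 2.6349]
Step 4: x=[3.0041 4.2843 8.7117] v=[1.2842 -3.8636 2.5794]
Step 5: x=[3.1234 3.7634 9.1134] v=[0.5963 -2.6047 2.0084]
Max displacement = 2.2366

Answer: 2.2366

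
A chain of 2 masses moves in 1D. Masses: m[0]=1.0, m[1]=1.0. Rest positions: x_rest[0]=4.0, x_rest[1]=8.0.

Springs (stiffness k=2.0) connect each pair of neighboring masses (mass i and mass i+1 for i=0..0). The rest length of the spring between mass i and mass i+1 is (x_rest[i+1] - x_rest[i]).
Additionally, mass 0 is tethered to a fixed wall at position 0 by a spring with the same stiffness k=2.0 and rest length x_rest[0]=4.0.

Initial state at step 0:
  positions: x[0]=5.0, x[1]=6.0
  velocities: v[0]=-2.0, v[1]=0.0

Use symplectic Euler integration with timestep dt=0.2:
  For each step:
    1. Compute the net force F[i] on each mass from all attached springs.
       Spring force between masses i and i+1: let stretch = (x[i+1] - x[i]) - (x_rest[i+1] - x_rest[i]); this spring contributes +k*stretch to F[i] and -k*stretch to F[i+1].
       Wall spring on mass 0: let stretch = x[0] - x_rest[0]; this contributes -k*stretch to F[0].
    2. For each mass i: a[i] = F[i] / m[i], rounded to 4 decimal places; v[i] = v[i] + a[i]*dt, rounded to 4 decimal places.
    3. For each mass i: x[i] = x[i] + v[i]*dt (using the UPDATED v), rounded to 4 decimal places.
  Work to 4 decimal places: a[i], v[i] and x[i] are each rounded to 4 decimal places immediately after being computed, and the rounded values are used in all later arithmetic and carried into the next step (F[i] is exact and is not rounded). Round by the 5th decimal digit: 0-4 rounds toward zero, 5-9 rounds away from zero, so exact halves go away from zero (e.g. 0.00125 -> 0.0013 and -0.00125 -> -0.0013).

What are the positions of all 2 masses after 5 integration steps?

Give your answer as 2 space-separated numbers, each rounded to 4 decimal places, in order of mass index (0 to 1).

Answer: 1.3076 7.7816

Derivation:
Step 0: x=[5.0000 6.0000] v=[-2.0000 0.0000]
Step 1: x=[4.2800 6.2400] v=[-3.6000 1.2000]
Step 2: x=[3.3744 6.6432] v=[-4.5280 2.0160]
Step 3: x=[2.4604 7.1049] v=[-4.5702 2.3085]
Step 4: x=[1.7211 7.5150] v=[-3.6966 2.0507]
Step 5: x=[1.3076 7.7816] v=[-2.0675 1.3331]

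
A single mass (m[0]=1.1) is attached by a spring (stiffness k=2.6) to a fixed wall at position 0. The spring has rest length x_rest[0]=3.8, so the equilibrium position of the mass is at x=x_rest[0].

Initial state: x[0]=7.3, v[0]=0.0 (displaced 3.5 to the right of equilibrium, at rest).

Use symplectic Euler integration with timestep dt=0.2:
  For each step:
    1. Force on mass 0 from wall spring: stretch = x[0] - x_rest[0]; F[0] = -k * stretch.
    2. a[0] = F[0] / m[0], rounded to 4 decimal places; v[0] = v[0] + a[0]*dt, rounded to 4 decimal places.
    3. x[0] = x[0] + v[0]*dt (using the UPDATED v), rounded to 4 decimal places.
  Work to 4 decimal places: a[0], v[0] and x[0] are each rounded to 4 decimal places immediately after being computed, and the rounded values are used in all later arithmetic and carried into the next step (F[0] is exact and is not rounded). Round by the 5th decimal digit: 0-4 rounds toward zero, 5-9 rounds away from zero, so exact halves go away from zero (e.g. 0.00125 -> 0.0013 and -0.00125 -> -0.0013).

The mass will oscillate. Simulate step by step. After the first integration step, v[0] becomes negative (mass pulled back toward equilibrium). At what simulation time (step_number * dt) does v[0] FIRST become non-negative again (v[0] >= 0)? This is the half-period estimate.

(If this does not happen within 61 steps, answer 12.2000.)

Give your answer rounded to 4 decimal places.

Answer: 2.2000

Derivation:
Step 0: x=[7.3000] v=[0.0000]
Step 1: x=[6.9691] v=[-1.6545]
Step 2: x=[6.3386] v=[-3.1526]
Step 3: x=[5.4681] v=[-4.3527]
Step 4: x=[4.4398] v=[-5.1413]
Step 5: x=[3.3510] v=[-5.4438]
Step 6: x=[2.3047] v=[-5.2315]
Step 7: x=[1.3998] v=[-4.5246]
Step 8: x=[0.7218] v=[-3.3900]
Step 9: x=[0.3348] v=[-1.9349]
Step 10: x=[0.2754] v=[-0.2968]
Step 11: x=[0.5493] v=[1.3694]
First v>=0 after going negative at step 11, time=2.2000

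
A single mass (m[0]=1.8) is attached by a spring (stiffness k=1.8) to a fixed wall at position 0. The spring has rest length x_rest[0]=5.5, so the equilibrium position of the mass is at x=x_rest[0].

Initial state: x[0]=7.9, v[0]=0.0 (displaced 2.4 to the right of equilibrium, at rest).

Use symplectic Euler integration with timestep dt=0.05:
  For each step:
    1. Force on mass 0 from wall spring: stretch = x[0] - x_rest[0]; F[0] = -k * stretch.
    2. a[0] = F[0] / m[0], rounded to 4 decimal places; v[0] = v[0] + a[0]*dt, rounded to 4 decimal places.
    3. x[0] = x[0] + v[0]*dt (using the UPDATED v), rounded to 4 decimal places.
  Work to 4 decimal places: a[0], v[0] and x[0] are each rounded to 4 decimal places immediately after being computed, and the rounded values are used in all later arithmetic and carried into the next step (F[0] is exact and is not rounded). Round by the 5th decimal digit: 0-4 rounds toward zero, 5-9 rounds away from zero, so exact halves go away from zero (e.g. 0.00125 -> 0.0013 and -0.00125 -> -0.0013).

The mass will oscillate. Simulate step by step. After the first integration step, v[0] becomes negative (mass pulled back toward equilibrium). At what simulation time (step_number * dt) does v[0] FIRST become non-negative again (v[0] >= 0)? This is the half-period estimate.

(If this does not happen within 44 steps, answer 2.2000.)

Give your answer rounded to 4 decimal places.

Answer: 2.2000

Derivation:
Step 0: x=[7.9000] v=[0.0000]
Step 1: x=[7.8940] v=[-0.1200]
Step 2: x=[7.8820] v=[-0.2397]
Step 3: x=[7.8641] v=[-0.3588]
Step 4: x=[7.8403] v=[-0.4770]
Step 5: x=[7.8106] v=[-0.5940]
Step 6: x=[7.7751] v=[-0.7095]
Step 7: x=[7.7339] v=[-0.8233]
Step 8: x=[7.6872] v=[-0.9350]
Step 9: x=[7.6350] v=[-1.0444]
Step 10: x=[7.5774] v=[-1.1512]
Step 11: x=[7.5146] v=[-1.2551]
Step 12: x=[7.4468] v=[-1.3558]
Step 13: x=[7.3741] v=[-1.4531]
Step 14: x=[7.2968] v=[-1.5468]
Step 15: x=[7.2150] v=[-1.6366]
Step 16: x=[7.1289] v=[-1.7224]
Step 17: x=[7.0387] v=[-1.8038]
Step 18: x=[6.9447] v=[-1.8807]
Step 19: x=[6.8471] v=[-1.9529]
Step 20: x=[6.7461] v=[-2.0203]
Step 21: x=[6.6420] v=[-2.0826]
Step 22: x=[6.5350] v=[-2.1397]
Step 23: x=[6.4254] v=[-2.1915]
Step 24: x=[6.3135] v=[-2.2378]
Step 25: x=[6.1996] v=[-2.2785]
Step 26: x=[6.0839] v=[-2.3135]
Step 27: x=[5.9668] v=[-2.3427]
Step 28: x=[5.8485] v=[-2.3660]
Step 29: x=[5.7293] v=[-2.3834]
Step 30: x=[5.6096] v=[-2.3949]
Step 31: x=[5.4896] v=[-2.4004]
Step 32: x=[5.3696] v=[-2.3999]
Step 33: x=[5.2499] v=[-2.3934]
Step 34: x=[5.1309] v=[-2.3809]
Step 35: x=[5.0128] v=[-2.3624]
Step 36: x=[4.8959] v=[-2.3380]
Step 37: x=[4.7805] v=[-2.3078]
Step 38: x=[4.6669] v=[-2.2718]
Step 39: x=[4.5554] v=[-2.2301]
Step 40: x=[4.4463] v=[-2.1829]
Step 41: x=[4.3398] v=[-2.1302]
Step 42: x=[4.2362] v=[-2.0722]
Step 43: x=[4.1358] v=[-2.0090]
Step 44: x=[4.0388] v=[-1.9408]
v[0] did not become non-negative within 44 steps; using fallback time=2.2000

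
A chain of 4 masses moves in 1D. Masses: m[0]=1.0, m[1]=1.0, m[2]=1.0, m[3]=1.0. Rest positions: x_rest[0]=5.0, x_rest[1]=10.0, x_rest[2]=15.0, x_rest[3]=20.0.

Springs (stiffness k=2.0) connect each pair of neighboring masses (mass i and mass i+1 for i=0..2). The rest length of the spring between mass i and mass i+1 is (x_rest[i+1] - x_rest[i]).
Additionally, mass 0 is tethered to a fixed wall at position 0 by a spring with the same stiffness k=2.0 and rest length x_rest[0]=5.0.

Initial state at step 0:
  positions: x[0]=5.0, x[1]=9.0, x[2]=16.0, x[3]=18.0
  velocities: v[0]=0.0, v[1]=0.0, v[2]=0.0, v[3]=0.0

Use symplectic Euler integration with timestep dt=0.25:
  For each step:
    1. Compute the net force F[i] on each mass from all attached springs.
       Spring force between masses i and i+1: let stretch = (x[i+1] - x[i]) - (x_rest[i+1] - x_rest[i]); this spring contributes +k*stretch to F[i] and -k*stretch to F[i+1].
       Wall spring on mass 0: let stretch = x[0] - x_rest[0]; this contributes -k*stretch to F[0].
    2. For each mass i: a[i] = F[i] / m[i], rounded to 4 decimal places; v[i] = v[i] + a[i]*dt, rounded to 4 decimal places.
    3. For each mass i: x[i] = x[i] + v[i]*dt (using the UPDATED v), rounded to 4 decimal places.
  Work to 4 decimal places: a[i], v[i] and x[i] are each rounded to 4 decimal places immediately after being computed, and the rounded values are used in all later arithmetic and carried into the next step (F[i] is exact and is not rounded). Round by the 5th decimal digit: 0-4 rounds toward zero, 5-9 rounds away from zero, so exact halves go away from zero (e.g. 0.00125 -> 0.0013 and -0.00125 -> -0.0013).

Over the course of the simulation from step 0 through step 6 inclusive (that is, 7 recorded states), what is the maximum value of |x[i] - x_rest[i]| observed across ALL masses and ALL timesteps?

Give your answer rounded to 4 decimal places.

Answer: 2.1687

Derivation:
Step 0: x=[5.0000 9.0000 16.0000 18.0000] v=[0.0000 0.0000 0.0000 0.0000]
Step 1: x=[4.8750 9.3750 15.3750 18.3750] v=[-0.5000 1.5000 -2.5000 1.5000]
Step 2: x=[4.7031 9.9375 14.3750 19.0000] v=[-0.6875 2.2500 -4.0000 2.5000]
Step 3: x=[4.5976 10.4004 13.3984 19.6719] v=[-0.4219 1.8516 -3.9063 2.6875]
Step 4: x=[4.6428 10.5127 12.8313 20.1846] v=[0.1807 0.4492 -2.2686 2.0508]
Step 5: x=[4.8414 10.1811 12.8935 20.4032] v=[0.7943 -1.3265 0.2488 0.8742]
Step 6: x=[5.1023 9.5211 13.5554 20.3080] v=[1.0435 -2.6402 2.6475 -0.3807]
Max displacement = 2.1687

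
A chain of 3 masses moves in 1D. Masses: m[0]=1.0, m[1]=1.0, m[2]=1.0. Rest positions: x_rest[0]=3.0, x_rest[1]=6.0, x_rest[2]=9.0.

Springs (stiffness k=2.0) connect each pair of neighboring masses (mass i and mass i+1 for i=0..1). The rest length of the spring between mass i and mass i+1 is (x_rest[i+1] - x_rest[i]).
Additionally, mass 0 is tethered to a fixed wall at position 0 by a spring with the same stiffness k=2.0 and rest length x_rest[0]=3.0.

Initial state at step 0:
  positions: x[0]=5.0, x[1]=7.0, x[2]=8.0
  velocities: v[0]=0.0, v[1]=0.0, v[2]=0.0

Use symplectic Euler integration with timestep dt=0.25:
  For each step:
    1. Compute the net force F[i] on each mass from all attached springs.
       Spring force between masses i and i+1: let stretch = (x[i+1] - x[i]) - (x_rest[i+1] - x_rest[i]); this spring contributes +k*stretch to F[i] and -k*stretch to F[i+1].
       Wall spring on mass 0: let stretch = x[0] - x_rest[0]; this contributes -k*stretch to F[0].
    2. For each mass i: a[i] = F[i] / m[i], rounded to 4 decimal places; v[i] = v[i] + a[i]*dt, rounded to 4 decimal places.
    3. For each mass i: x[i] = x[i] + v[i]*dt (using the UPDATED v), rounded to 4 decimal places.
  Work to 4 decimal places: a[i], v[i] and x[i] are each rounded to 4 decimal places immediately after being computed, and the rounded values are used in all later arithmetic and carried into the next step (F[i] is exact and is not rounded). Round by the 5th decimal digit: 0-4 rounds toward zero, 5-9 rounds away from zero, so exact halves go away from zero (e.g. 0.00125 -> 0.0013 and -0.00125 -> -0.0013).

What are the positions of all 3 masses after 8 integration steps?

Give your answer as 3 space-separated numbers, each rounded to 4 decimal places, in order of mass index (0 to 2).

Step 0: x=[5.0000 7.0000 8.0000] v=[0.0000 0.0000 0.0000]
Step 1: x=[4.6250 6.8750 8.2500] v=[-1.5000 -0.5000 1.0000]
Step 2: x=[3.9531 6.6406 8.7031] v=[-2.6875 -0.9375 1.8125]
Step 3: x=[3.1230 6.3281 9.2734] v=[-3.3203 -1.2500 2.2813]
Step 4: x=[2.3032 5.9831 9.8506] v=[-3.2793 -1.3799 2.3087]
Step 5: x=[1.6555 5.6616 10.3194] v=[-2.5910 -1.2861 1.8750]
Step 6: x=[1.3016 5.4215 10.5809] v=[-1.4157 -0.9603 1.0461]
Step 7: x=[1.3000 5.3114 10.5725] v=[-0.0066 -0.4406 -0.0336]
Step 8: x=[1.6373 5.3575 10.2815] v=[1.3491 0.1843 -1.1642]

Answer: 1.6373 5.3575 10.2815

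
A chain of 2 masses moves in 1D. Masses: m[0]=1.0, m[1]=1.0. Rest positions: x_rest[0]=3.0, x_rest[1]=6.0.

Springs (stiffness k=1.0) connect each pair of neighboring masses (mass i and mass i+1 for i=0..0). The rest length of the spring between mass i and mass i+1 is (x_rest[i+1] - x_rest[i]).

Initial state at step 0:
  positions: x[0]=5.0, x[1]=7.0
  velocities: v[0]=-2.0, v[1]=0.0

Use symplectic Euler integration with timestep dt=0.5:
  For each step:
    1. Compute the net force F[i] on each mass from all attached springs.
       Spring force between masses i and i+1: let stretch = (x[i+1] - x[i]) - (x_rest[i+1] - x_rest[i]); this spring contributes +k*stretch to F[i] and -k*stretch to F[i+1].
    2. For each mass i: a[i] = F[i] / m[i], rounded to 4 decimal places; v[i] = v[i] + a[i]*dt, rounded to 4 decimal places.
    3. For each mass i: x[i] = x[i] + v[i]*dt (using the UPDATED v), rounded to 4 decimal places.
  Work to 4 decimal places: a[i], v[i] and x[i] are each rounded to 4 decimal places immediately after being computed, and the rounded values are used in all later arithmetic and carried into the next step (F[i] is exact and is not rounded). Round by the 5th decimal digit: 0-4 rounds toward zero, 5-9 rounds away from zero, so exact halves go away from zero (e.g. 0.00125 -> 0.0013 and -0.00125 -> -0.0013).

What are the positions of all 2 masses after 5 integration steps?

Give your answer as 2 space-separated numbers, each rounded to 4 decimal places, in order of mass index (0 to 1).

Answer: 1.9845 5.0157

Derivation:
Step 0: x=[5.0000 7.0000] v=[-2.0000 0.0000]
Step 1: x=[3.7500 7.2500] v=[-2.5000 0.5000]
Step 2: x=[2.6250 7.3750] v=[-2.2500 0.2500]
Step 3: x=[1.9375 7.0625] v=[-1.3750 -0.6250]
Step 4: x=[1.7813 6.2188] v=[-0.3125 -1.6875]
Step 5: x=[1.9845 5.0157] v=[0.4063 -2.4063]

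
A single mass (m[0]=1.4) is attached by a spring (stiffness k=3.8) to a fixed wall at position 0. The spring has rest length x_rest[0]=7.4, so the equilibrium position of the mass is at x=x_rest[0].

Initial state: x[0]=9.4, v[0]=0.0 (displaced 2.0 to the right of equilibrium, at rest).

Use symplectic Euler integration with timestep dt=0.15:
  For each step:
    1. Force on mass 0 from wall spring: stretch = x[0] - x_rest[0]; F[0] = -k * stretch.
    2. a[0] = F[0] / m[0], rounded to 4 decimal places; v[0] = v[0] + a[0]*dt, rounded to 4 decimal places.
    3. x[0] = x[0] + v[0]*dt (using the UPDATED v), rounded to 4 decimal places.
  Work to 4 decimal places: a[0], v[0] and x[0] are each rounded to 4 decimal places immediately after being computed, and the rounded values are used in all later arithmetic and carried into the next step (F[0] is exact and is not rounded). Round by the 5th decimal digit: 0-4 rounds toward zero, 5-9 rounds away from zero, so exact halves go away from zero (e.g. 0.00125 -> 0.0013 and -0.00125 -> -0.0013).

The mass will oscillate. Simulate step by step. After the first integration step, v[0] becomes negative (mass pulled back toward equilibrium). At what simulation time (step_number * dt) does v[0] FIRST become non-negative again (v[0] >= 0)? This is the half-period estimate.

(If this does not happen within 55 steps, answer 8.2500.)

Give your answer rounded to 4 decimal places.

Step 0: x=[9.4000] v=[0.0000]
Step 1: x=[9.2779] v=[-0.8143]
Step 2: x=[9.0411] v=[-1.5789]
Step 3: x=[8.7040] v=[-2.2471]
Step 4: x=[8.2873] v=[-2.7780]
Step 5: x=[7.8164] v=[-3.1393]
Step 6: x=[7.3201] v=[-3.3088]
Step 7: x=[6.8287] v=[-3.2763]
Step 8: x=[6.3721] v=[-3.0437]
Step 9: x=[5.9783] v=[-2.6252]
Step 10: x=[5.6713] v=[-2.0464]
Step 11: x=[5.4699] v=[-1.3426]
Step 12: x=[5.3864] v=[-0.5568]
Step 13: x=[5.4259] v=[0.2630]
First v>=0 after going negative at step 13, time=1.9500

Answer: 1.9500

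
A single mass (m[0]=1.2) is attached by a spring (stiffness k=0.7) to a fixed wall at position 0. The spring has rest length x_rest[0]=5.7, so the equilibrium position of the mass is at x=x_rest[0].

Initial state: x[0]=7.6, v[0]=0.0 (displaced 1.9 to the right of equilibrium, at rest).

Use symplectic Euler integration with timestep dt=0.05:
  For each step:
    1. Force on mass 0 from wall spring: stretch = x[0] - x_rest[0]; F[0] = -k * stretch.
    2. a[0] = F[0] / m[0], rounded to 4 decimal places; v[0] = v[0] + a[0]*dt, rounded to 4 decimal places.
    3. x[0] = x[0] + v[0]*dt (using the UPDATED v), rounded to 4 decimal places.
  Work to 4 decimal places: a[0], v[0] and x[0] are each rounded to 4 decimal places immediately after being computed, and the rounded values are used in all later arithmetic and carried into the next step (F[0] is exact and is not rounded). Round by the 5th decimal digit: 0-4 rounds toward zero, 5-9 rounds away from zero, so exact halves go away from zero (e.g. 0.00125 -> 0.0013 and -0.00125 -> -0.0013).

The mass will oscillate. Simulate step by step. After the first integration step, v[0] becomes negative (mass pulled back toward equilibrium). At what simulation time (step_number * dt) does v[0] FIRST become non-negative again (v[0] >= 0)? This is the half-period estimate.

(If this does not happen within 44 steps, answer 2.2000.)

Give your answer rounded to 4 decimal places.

Step 0: x=[7.6000] v=[0.0000]
Step 1: x=[7.5972] v=[-0.0554]
Step 2: x=[7.5917] v=[-0.1107]
Step 3: x=[7.5834] v=[-0.1659]
Step 4: x=[7.5724] v=[-0.2208]
Step 5: x=[7.5586] v=[-0.2754]
Step 6: x=[7.5421] v=[-0.3296]
Step 7: x=[7.5229] v=[-0.3833]
Step 8: x=[7.5011] v=[-0.4365]
Step 9: x=[7.4767] v=[-0.4890]
Step 10: x=[7.4497] v=[-0.5408]
Step 11: x=[7.4201] v=[-0.5918]
Step 12: x=[7.3880] v=[-0.6420]
Step 13: x=[7.3534] v=[-0.6912]
Step 14: x=[7.3164] v=[-0.7394]
Step 15: x=[7.2771] v=[-0.7865]
Step 16: x=[7.2355] v=[-0.8325]
Step 17: x=[7.1916] v=[-0.8773]
Step 18: x=[7.1456] v=[-0.9208]
Step 19: x=[7.0975] v=[-0.9630]
Step 20: x=[7.0473] v=[-1.0038]
Step 21: x=[6.9951] v=[-1.0431]
Step 22: x=[6.9411] v=[-1.0809]
Step 23: x=[6.8852] v=[-1.1171]
Step 24: x=[6.8276] v=[-1.1517]
Step 25: x=[6.7684] v=[-1.1846]
Step 26: x=[6.7076] v=[-1.2158]
Step 27: x=[6.6453] v=[-1.2452]
Step 28: x=[6.5817] v=[-1.2728]
Step 29: x=[6.5168] v=[-1.2985]
Step 30: x=[6.4507] v=[-1.3223]
Step 31: x=[6.3835] v=[-1.3442]
Step 32: x=[6.3153] v=[-1.3641]
Step 33: x=[6.2462] v=[-1.3820]
Step 34: x=[6.1763] v=[-1.3979]
Step 35: x=[6.1057] v=[-1.4118]
Step 36: x=[6.0345] v=[-1.4236]
Step 37: x=[5.9628] v=[-1.4334]
Step 38: x=[5.8907] v=[-1.4411]
Step 39: x=[5.8184] v=[-1.4467]
Step 40: x=[5.7459] v=[-1.4502]
Step 41: x=[5.6733] v=[-1.4515]
Step 42: x=[5.6008] v=[-1.4507]
Step 43: x=[5.5284] v=[-1.4478]
Step 44: x=[5.4563] v=[-1.4428]
v[0] did not become non-negative within 44 steps; using fallback time=2.2000

Answer: 2.2000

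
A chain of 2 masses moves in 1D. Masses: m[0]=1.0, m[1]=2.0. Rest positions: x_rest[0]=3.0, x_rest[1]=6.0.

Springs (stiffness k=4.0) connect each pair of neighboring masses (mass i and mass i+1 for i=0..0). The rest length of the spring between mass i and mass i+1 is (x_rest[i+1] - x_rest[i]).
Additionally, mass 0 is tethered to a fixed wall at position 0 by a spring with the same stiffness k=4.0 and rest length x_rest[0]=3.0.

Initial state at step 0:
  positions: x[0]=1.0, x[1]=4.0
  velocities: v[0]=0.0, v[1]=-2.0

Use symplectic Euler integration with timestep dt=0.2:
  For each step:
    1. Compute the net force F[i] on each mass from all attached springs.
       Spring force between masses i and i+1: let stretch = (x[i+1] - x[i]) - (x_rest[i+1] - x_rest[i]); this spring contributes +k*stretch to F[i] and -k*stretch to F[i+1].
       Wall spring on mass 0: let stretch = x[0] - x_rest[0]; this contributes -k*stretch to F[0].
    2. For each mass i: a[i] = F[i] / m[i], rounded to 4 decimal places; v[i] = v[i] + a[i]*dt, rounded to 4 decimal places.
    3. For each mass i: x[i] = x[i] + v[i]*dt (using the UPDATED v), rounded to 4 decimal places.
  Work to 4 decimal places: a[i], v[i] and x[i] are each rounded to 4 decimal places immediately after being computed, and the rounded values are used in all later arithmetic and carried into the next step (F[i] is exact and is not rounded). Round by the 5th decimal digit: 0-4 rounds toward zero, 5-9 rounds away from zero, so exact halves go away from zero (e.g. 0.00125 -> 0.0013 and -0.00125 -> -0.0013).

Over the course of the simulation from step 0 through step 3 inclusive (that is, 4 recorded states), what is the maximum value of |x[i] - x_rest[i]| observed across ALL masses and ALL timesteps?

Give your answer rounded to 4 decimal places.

Step 0: x=[1.0000 4.0000] v=[0.0000 -2.0000]
Step 1: x=[1.3200 3.6000] v=[1.6000 -2.0000]
Step 2: x=[1.7936 3.2576] v=[2.3680 -1.7120]
Step 3: x=[2.2145 3.0381] v=[2.1043 -1.0976]
Max displacement = 2.9619

Answer: 2.9619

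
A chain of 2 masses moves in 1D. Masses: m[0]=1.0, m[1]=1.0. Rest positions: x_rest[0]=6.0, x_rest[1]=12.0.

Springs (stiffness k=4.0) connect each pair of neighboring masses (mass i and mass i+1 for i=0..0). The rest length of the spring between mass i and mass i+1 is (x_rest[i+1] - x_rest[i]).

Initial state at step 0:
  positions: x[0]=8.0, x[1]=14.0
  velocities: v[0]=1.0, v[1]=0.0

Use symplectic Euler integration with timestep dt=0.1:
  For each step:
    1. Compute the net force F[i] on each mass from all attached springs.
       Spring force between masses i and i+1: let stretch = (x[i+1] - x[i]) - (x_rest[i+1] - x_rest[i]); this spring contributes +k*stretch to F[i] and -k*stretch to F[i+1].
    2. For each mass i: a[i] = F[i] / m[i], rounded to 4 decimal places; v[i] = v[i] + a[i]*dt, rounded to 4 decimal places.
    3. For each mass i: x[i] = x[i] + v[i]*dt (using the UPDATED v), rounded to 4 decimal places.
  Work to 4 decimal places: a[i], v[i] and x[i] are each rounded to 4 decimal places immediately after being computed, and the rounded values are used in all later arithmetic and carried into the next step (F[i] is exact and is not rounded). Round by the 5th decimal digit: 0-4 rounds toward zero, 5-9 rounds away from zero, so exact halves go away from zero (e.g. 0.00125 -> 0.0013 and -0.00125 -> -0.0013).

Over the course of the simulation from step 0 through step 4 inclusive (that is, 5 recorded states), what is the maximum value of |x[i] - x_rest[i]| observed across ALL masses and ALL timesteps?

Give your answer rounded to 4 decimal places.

Step 0: x=[8.0000 14.0000] v=[1.0000 0.0000]
Step 1: x=[8.1000 14.0000] v=[1.0000 0.0000]
Step 2: x=[8.1960 14.0040] v=[0.9600 0.0400]
Step 3: x=[8.2843 14.0157] v=[0.8832 0.1168]
Step 4: x=[8.3619 14.0381] v=[0.7758 0.2242]
Max displacement = 2.3619

Answer: 2.3619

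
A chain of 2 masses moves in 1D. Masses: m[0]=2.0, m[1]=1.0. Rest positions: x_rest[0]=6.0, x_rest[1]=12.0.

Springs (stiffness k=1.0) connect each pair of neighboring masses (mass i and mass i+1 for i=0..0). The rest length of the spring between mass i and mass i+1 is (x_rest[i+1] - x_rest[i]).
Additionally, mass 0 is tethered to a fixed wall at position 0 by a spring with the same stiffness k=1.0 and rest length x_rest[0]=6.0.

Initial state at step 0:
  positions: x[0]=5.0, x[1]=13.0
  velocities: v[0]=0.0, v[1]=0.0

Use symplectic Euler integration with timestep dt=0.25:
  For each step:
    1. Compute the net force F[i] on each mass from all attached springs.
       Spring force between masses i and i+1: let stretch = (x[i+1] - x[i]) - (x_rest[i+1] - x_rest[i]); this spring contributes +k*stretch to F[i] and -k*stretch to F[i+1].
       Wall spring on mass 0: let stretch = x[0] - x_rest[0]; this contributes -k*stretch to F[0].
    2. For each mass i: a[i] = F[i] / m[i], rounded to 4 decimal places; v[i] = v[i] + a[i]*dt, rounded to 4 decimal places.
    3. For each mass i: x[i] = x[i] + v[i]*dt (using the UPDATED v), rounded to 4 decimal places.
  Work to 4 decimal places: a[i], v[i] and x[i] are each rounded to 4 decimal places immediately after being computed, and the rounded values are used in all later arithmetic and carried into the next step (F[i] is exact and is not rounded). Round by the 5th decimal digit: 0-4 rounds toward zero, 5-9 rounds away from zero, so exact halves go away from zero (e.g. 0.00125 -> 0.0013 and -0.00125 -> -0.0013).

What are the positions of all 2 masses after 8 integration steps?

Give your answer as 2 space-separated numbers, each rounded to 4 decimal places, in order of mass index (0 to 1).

Answer: 6.7523 10.7672

Derivation:
Step 0: x=[5.0000 13.0000] v=[0.0000 0.0000]
Step 1: x=[5.0938 12.8750] v=[0.3750 -0.5000]
Step 2: x=[5.2715 12.6387] v=[0.7109 -0.9453]
Step 3: x=[5.5147 12.3169] v=[0.9729 -1.2871]
Step 4: x=[5.7982 11.9450] v=[1.1339 -1.4877]
Step 5: x=[6.0926 11.5639] v=[1.1775 -1.5244]
Step 6: x=[6.3676 11.2159] v=[1.0998 -1.3922]
Step 7: x=[6.5951 10.9398] v=[0.9099 -1.1043]
Step 8: x=[6.7523 10.7672] v=[0.6286 -0.6905]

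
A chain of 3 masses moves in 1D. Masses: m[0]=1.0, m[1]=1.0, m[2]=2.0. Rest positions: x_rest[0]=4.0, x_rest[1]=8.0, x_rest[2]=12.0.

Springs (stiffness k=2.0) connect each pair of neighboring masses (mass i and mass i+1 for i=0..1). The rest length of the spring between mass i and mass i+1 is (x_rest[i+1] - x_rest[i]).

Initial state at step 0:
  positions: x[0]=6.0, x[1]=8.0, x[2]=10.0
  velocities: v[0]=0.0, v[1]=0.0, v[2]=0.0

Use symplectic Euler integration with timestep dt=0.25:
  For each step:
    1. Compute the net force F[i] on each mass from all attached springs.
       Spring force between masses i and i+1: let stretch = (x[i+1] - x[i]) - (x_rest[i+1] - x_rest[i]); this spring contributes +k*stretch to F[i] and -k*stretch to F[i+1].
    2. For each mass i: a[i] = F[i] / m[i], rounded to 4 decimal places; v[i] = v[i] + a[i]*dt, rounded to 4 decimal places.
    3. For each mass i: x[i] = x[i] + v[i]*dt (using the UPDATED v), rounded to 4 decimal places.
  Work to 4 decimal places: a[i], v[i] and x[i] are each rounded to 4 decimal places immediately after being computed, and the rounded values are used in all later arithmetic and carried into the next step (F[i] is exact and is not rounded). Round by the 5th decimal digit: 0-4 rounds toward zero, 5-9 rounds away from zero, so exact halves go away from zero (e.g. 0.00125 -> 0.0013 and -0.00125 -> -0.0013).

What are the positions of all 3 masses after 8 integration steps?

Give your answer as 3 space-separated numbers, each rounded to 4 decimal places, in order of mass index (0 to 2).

Step 0: x=[6.0000 8.0000 10.0000] v=[0.0000 0.0000 0.0000]
Step 1: x=[5.7500 8.0000 10.1250] v=[-1.0000 0.0000 0.5000]
Step 2: x=[5.2813 7.9844 10.3672] v=[-1.8750 -0.0625 0.9688]
Step 3: x=[4.6504 7.9287 10.7105] v=[-2.5235 -0.2227 1.3731]
Step 4: x=[3.9293 7.8110 11.1299] v=[-2.8844 -0.4710 1.6777]
Step 5: x=[3.1934 7.6229 11.5919] v=[-2.9436 -0.7524 1.8480]
Step 6: x=[2.5112 7.3772 12.0559] v=[-2.7289 -0.9827 1.8558]
Step 7: x=[1.9372 7.1081 12.4774] v=[-2.2959 -1.0764 1.6861]
Step 8: x=[1.5096 6.8638 12.8134] v=[-1.7105 -0.9772 1.3438]

Answer: 1.5096 6.8638 12.8134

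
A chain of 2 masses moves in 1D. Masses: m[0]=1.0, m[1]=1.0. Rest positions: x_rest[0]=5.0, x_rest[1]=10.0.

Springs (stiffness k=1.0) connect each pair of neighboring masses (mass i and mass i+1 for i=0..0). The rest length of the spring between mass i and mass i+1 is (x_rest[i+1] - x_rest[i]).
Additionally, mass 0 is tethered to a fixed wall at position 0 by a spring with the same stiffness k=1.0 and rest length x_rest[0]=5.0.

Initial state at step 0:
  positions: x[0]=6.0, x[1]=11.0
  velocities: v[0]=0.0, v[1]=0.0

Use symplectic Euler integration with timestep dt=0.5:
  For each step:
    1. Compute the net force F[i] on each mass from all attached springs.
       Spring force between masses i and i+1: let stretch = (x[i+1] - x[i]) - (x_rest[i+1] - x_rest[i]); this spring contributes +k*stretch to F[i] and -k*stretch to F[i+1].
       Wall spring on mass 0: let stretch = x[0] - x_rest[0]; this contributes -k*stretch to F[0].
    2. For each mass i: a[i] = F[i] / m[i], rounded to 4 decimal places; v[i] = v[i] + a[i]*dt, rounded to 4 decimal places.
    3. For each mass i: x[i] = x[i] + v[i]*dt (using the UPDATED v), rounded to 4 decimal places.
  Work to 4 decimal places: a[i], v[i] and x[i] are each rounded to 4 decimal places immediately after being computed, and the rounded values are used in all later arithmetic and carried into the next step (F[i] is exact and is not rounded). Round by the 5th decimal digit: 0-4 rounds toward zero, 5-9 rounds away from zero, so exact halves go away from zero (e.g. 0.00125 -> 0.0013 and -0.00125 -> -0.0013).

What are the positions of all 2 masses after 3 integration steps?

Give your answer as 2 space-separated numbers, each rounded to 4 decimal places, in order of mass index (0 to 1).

Answer: 5.0469 10.7344

Derivation:
Step 0: x=[6.0000 11.0000] v=[0.0000 0.0000]
Step 1: x=[5.7500 11.0000] v=[-0.5000 0.0000]
Step 2: x=[5.3750 10.9375] v=[-0.7500 -0.1250]
Step 3: x=[5.0469 10.7344] v=[-0.6563 -0.4063]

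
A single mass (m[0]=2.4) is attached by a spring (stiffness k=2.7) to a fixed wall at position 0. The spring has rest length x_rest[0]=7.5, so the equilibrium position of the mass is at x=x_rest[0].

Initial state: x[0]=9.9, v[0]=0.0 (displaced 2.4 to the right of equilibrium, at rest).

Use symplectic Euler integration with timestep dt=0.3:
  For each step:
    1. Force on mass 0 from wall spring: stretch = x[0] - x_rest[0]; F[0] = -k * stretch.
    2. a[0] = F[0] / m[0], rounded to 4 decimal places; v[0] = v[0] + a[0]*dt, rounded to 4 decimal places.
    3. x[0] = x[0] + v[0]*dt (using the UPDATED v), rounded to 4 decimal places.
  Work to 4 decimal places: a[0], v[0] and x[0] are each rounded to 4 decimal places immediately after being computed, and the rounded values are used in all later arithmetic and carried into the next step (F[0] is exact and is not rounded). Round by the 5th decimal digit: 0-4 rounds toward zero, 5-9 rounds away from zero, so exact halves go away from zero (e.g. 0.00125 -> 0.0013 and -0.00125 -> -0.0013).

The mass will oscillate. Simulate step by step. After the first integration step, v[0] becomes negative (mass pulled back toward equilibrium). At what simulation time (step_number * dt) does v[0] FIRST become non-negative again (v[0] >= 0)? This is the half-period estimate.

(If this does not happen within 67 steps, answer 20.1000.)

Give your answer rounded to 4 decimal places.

Step 0: x=[9.9000] v=[0.0000]
Step 1: x=[9.6570] v=[-0.8100]
Step 2: x=[9.1956] v=[-1.5380]
Step 3: x=[8.5625] v=[-2.1103]
Step 4: x=[7.8218] v=[-2.4689]
Step 5: x=[7.0486] v=[-2.5775]
Step 6: x=[6.3210] v=[-2.4252]
Step 7: x=[5.7128] v=[-2.0273]
Step 8: x=[5.2856] v=[-1.4241]
Step 9: x=[5.0826] v=[-0.6767]
Step 10: x=[5.1244] v=[0.1392]
First v>=0 after going negative at step 10, time=3.0000

Answer: 3.0000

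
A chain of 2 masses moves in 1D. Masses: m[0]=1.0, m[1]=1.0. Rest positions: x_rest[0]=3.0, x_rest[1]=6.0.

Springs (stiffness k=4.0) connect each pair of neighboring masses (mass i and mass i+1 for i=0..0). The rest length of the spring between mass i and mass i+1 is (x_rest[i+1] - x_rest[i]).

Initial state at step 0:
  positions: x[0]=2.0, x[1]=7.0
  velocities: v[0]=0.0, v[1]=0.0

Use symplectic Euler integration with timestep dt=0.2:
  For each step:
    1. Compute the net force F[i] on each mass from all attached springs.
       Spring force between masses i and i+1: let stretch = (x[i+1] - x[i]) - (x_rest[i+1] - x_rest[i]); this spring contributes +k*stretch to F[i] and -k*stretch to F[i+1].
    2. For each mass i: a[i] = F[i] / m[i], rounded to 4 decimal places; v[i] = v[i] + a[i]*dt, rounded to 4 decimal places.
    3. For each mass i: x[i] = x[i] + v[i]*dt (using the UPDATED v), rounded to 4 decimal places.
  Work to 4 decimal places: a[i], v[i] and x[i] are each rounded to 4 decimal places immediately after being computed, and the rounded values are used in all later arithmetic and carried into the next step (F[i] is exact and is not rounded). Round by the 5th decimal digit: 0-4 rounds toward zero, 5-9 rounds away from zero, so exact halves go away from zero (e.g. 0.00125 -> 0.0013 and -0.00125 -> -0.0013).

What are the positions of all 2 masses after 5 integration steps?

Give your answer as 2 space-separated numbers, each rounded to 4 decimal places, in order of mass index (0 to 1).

Answer: 4.0425 4.9575

Derivation:
Step 0: x=[2.0000 7.0000] v=[0.0000 0.0000]
Step 1: x=[2.3200 6.6800] v=[1.6000 -1.6000]
Step 2: x=[2.8576 6.1424] v=[2.6880 -2.6880]
Step 3: x=[3.4408 5.5592] v=[2.9158 -2.9158]
Step 4: x=[3.8829 5.1171] v=[2.2105 -2.2105]
Step 5: x=[4.0425 4.9575] v=[0.7979 -0.7979]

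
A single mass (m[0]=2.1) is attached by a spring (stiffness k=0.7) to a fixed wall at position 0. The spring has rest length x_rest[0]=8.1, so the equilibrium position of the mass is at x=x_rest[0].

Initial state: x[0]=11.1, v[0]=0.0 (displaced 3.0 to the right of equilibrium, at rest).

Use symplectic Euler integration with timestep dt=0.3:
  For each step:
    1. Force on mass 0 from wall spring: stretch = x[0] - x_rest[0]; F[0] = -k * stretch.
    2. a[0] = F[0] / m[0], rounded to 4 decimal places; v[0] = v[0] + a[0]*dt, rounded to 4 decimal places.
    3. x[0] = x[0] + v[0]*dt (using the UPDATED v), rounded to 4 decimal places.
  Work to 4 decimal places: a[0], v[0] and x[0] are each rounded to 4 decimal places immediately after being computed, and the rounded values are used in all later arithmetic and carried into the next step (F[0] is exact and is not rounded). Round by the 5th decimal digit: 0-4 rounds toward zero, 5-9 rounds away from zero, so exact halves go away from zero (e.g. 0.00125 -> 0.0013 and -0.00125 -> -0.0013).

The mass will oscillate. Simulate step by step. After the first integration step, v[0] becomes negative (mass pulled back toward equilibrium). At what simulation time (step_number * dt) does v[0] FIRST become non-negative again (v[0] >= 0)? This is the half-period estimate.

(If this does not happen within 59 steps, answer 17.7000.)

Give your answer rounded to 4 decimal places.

Answer: 5.7000

Derivation:
Step 0: x=[11.1000] v=[0.0000]
Step 1: x=[11.0100] v=[-0.3000]
Step 2: x=[10.8327] v=[-0.5910]
Step 3: x=[10.5734] v=[-0.8643]
Step 4: x=[10.2399] v=[-1.1117]
Step 5: x=[9.8422] v=[-1.3257]
Step 6: x=[9.3922] v=[-1.4999]
Step 7: x=[8.9035] v=[-1.6291]
Step 8: x=[8.3907] v=[-1.7094]
Step 9: x=[7.8692] v=[-1.7385]
Step 10: x=[7.3546] v=[-1.7154]
Step 11: x=[6.8623] v=[-1.6409]
Step 12: x=[6.4072] v=[-1.5171]
Step 13: x=[6.0029] v=[-1.3478]
Step 14: x=[5.6615] v=[-1.1381]
Step 15: x=[5.3932] v=[-0.8943]
Step 16: x=[5.2061] v=[-0.6236]
Step 17: x=[5.1058] v=[-0.3342]
Step 18: x=[5.0954] v=[-0.0348]
Step 19: x=[5.1751] v=[0.2657]
First v>=0 after going negative at step 19, time=5.7000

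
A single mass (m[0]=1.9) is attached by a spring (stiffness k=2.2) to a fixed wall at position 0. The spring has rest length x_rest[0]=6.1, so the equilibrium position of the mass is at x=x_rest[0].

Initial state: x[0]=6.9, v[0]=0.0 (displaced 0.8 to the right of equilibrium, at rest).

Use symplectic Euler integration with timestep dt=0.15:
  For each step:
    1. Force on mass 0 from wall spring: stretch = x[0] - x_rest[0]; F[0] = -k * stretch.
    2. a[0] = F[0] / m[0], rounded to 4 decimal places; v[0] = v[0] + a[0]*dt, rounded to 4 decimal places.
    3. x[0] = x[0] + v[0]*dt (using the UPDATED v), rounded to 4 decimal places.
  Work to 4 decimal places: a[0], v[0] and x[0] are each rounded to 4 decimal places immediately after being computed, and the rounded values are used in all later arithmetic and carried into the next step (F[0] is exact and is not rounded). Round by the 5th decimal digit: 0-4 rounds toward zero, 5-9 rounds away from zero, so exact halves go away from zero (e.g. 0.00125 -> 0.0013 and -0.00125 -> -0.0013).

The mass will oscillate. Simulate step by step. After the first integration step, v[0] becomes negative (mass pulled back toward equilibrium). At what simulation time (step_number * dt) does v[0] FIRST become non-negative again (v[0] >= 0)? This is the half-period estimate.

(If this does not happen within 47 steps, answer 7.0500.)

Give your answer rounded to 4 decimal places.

Answer: 3.0000

Derivation:
Step 0: x=[6.9000] v=[0.0000]
Step 1: x=[6.8792] v=[-0.1389]
Step 2: x=[6.8381] v=[-0.2742]
Step 3: x=[6.7777] v=[-0.4024]
Step 4: x=[6.6997] v=[-0.5201]
Step 5: x=[6.6061] v=[-0.6243]
Step 6: x=[6.4993] v=[-0.7122]
Step 7: x=[6.3821] v=[-0.7815]
Step 8: x=[6.2575] v=[-0.8305]
Step 9: x=[6.1288] v=[-0.8579]
Step 10: x=[5.9994] v=[-0.8629]
Step 11: x=[5.8726] v=[-0.8454]
Step 12: x=[5.7517] v=[-0.8059]
Step 13: x=[5.6399] v=[-0.7454]
Step 14: x=[5.5401] v=[-0.6655]
Step 15: x=[5.4549] v=[-0.5683]
Step 16: x=[5.3865] v=[-0.4563]
Step 17: x=[5.3366] v=[-0.3324]
Step 18: x=[5.3066] v=[-0.1998]
Step 19: x=[5.2973] v=[-0.0620]
Step 20: x=[5.3089] v=[0.0774]
First v>=0 after going negative at step 20, time=3.0000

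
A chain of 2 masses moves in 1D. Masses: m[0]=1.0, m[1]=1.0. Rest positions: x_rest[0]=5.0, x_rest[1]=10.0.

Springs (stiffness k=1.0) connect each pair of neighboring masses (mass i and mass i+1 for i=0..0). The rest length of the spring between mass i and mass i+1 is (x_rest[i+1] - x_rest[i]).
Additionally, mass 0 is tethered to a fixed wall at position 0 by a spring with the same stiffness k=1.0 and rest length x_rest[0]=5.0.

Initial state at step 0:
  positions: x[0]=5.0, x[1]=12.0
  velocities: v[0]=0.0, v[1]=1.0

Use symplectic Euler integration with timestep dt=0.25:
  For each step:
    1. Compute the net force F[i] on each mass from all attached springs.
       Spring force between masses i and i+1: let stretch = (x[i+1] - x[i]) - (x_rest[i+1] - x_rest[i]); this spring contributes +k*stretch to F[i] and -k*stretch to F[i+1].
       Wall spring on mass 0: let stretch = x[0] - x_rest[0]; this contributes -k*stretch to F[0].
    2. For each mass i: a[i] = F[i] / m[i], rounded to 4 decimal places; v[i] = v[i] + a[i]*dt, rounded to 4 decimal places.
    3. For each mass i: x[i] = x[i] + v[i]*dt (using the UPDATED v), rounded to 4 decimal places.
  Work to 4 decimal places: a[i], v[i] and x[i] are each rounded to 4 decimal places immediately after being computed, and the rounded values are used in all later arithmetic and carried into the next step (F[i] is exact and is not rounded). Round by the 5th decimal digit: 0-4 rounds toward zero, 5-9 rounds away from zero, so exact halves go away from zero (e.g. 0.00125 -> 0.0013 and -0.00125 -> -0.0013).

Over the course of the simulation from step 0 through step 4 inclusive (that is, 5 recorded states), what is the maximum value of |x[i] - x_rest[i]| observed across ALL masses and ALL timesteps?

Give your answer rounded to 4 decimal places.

Answer: 2.1250

Derivation:
Step 0: x=[5.0000 12.0000] v=[0.0000 1.0000]
Step 1: x=[5.1250 12.1250] v=[0.5000 0.5000]
Step 2: x=[5.3672 12.1250] v=[0.9688 0.0000]
Step 3: x=[5.6963 12.0151] v=[1.3165 -0.4395]
Step 4: x=[6.0643 11.8228] v=[1.4721 -0.7692]
Max displacement = 2.1250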